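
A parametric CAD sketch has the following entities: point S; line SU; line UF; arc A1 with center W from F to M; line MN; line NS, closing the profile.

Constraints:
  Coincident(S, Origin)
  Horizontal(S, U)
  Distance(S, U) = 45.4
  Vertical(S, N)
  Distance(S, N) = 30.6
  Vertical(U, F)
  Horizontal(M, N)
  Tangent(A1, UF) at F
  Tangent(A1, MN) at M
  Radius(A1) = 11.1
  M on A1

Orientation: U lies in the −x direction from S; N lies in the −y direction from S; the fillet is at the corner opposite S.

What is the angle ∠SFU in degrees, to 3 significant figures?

66.8°

The virtual corner opposite S is at (-45.4, -30.6). The tangent condition forces WF to be normal to UF and A1 meets MN tangentially, so WM is at right angles to MN, with radius 11.1, so the center W sits 11.1 in from both sides at W = (-34.3, -19.5). That places the tangent points at F = (-45.4, -19.5) on UF and M = (-34.3, -30.6) on MN. Then cos ∠SFU = FS·FU / (|FS||FU|), giving 66.8°.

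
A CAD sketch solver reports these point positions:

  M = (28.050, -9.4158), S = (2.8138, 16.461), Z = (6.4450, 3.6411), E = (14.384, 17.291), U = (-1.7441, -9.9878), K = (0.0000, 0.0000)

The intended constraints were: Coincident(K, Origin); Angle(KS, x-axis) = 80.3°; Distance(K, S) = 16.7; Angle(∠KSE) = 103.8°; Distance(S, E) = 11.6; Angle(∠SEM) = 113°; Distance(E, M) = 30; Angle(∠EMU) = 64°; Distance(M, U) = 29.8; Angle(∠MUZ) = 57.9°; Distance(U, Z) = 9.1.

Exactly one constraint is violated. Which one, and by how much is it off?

Distance(U, Z) = 9.1 — off by 6.80.

K = (0.00, 0.00) ✓; KS at 80.30° ✓; |KS| = 16.70 ✓; ∠KSE = 103.8° ✓; |SE| = 11.60 ✓; ∠SEM = 113.0° ✓; |EM| = 30.00 ✓; ∠EMU = 64.00° ✓; |MU| = 29.80 ✓; ∠MUZ = 57.90° ✓; |UZ| = 15.90 ✗.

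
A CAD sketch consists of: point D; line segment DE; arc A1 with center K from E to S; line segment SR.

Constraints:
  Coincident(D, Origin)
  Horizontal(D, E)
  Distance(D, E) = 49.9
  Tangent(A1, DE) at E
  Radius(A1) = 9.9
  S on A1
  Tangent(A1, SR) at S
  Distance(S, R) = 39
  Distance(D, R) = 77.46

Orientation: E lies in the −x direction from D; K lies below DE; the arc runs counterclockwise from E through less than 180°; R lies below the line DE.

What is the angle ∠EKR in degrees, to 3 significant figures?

165°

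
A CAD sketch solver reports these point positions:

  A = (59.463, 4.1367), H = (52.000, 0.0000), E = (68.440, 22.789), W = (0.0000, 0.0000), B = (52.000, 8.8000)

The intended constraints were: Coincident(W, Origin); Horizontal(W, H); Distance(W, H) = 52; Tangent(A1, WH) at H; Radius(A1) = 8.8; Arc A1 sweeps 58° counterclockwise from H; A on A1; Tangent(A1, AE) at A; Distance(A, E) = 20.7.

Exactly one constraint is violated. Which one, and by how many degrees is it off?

Tangent(A1, AE) at A — off by 6.30°.

W = (0.00, 0.00) ✓; W.y = 0.00, H.y = 0.00 ✓; |WH| = 52.00 ✓; ∠(BH, HW) = 90.00° ✓; |BH| = 8.800 ✓; bearing(B→A) − bearing(B→H) = 58.00° ✓; |BA| = 8.800 ✓; ∠(BA, AE) = 83.70° ✗; |AE| = 20.70 ✓.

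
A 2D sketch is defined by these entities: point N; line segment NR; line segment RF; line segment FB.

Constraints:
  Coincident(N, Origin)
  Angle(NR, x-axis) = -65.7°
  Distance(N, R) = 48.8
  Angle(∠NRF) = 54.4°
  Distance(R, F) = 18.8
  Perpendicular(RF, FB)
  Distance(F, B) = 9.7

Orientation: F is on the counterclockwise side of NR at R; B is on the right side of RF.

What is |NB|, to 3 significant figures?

50.3

N is at the origin; NR runs at -65.7° with length 48.8, so R = 48.8·(cos -65.7°, sin -65.7°) = (20.1, -44.5). ∠NRF = 54.4°, so RF runs at -65.7° + (180° − 54.4°) = 59.9° from the x-axis; with |RF| = 18.8, F = R + 18.8·(cos 59.9°, sin 59.9°) = (29.5, -28.2). RF is perpendicular to FB; with |FB| = 9.7 on the right of RF, B = F + 9.7·(0.865, -0.502) = (37.9, -33.1). Then |NB| = |B − N| = 50.3.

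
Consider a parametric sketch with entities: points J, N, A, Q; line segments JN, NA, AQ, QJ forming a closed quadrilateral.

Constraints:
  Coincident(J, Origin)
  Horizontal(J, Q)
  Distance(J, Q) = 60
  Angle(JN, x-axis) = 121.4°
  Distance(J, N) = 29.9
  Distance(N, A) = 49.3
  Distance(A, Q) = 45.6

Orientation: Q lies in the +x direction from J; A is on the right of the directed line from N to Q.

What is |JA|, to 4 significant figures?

20.23

J is at the origin; J and Q share the same y with |JQ| = 60.0 and Q in +x, so Q = (60.0, 0). JN runs at 121.4° with |JN| = 29.9, so N = (-15.58, 25.52). A is determined by |NA| = 49.3 and |AQ| = 45.6 together: it lies at the intersection of circle(N, 49.3) and circle(Q, 45.6). With |NQ| = 79.77, the foot of the radical line on NQ is 42.09 from N and the perpendicular offset is √(49.3² − 42.09²) = 25.68. Taking the right-of-NQ solution: A = (16.08, -12.27).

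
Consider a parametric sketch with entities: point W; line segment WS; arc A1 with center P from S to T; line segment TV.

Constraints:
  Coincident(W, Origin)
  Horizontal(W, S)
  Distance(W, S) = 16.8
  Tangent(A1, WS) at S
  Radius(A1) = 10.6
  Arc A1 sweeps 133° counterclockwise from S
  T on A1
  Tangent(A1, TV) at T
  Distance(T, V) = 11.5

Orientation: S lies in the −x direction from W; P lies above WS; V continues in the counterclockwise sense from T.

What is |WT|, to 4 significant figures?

19.99

The tangent condition forces PS to be normal to WS, so P = S + (0, 10.6) = (-16.80, 10.60). On A1, S sits at bearing -90° from P; a 133° counterclockwise sweep puts T at bearing 43°, so T = P + 10.6·(cos 43°, sin 43°) = (-9.048, 17.83). Then |WT| = |T − W| = 19.99.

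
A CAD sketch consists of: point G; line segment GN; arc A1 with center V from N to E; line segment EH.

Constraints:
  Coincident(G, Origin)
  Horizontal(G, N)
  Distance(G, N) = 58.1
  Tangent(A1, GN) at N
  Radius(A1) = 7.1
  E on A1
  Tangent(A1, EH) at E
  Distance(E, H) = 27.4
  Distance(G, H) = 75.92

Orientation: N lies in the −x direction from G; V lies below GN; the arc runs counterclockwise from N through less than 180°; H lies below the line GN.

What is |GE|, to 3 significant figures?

65.5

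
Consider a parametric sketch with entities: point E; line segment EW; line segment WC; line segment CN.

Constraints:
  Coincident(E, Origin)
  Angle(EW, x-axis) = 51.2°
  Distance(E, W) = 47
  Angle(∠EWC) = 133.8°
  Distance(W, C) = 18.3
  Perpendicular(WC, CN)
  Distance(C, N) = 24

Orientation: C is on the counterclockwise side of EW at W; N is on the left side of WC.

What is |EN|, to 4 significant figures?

51.79

E is at the origin; EW runs at 51.2° with length 47.0, so W = 47.0·(cos 51.2°, sin 51.2°) = (29.45, 36.63). ∠EWC = 133.8°, so WC runs at 51.2° + (180° − 133.8°) = 97.40° from the x-axis; with |WC| = 18.3, C = W + 18.3·(cos 97.40°, sin 97.40°) = (27.09, 54.78). WC is perpendicular to CN; with |CN| = 24.0 on the left of WC, N = C + 24.0·(-0.9917, -0.1288) = (3.293, 51.69). Then |EN| = |N − E| = 51.79.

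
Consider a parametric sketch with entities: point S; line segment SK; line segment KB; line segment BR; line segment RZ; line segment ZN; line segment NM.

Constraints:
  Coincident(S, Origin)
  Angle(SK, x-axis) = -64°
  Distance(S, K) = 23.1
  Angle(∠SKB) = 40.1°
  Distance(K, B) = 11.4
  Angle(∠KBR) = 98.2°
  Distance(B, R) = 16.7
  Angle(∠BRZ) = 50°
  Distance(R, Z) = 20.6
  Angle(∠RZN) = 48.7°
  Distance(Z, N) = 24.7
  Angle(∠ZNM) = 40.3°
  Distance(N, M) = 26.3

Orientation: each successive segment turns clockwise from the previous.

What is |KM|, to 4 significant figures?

21.36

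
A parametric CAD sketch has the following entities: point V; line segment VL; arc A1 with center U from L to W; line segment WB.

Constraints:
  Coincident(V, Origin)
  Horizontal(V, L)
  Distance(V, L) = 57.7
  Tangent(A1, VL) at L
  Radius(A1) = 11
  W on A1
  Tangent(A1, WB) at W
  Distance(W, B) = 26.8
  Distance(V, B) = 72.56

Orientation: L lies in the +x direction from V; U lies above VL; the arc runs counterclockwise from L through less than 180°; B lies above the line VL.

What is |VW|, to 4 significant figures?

69.69

V is at the origin; VL is horizontal with |VL| = 57.7 and L on the +x side, so L = (57.70, 0.000). Tangency of A1 to VL means the radius UL is perpendicular to VL, so U = L + (0, 11) = (57.70, 11.00). Since UW ⟂ WB (tangency), |UB| = √(11.0² + 26.8²) = 28.97 regardless of where W sits on A1. So B lies on both circle(V, 72.56) and circle(U, 28.97); the above-VL intersection is B = (60.66, 39.82). W is the foot of the tangent from B: W = (68.25, 14.12).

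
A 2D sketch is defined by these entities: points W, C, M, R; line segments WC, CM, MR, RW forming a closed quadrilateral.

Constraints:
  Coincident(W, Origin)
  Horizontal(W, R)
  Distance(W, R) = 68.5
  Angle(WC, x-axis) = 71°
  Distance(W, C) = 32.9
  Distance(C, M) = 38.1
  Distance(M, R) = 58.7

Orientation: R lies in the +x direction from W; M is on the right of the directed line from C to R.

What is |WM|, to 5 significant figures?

12.379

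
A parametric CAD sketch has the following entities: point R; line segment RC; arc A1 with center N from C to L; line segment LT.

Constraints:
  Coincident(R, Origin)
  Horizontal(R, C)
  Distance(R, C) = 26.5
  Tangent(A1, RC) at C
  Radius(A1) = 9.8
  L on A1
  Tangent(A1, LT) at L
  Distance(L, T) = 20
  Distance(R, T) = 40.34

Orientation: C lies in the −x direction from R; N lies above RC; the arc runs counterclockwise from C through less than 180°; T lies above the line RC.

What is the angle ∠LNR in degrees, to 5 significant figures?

41.447°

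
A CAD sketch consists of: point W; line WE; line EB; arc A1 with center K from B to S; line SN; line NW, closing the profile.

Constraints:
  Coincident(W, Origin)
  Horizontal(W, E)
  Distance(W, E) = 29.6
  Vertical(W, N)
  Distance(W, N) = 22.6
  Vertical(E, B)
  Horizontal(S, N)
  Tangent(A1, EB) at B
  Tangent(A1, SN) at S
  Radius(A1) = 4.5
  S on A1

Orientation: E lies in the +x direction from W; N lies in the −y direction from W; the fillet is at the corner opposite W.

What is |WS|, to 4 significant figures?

33.78

The virtual corner opposite W is at (29.60, -22.60). Tangency of A1 to EB means the radius KB is perpendicular to EB and A1 meets SN tangentially, so KS is at right angles to SN, with radius 4.5, so the center K sits 4.5 in from both sides at K = (25.10, -18.10). That places the tangent points at B = (29.60, -18.10) on EB and S = (25.10, -22.60) on SN. Then |WS| = |S − W| = 33.78.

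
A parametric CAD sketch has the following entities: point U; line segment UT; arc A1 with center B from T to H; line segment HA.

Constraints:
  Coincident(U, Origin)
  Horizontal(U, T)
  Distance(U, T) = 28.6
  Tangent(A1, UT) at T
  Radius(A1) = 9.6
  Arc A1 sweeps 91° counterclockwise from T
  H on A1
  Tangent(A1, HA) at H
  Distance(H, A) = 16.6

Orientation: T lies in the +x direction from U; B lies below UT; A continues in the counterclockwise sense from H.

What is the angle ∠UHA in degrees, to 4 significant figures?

118.2°

On A1, T sits at bearing 90° from B; a 91° counterclockwise sweep puts H at bearing 181°, so H = B + 9.6·(cos 181°, sin 181°) = (19.00, -9.768). The tangent condition forces BH to be normal to HA, so HA runs along (−sin 181°, cos 181°); with |HA| = 16.6, A = (19.29, -26.37). Then cos ∠UHA = HU·HA / (|HU||HA|), giving 118.2°.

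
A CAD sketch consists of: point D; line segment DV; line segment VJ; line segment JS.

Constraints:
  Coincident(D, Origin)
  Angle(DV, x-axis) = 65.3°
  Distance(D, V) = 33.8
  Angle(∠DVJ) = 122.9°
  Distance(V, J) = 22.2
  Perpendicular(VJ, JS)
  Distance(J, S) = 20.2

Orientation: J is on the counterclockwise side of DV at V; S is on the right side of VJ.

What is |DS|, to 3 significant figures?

63.3

∠DVJ = 122.9°, so VJ runs at 65.3° + (180° − 122.9°) = 122° from the x-axis; with |VJ| = 22.2, J = V + 22.2·(cos 122°, sin 122°) = (2.23, 49.5). VJ is perpendicular to JS; with |JS| = 20.2 on the right of VJ, S = J + 20.2·(0.844, 0.536) = (19.3, 60.3). Then |DS| = |S − D| = 63.3.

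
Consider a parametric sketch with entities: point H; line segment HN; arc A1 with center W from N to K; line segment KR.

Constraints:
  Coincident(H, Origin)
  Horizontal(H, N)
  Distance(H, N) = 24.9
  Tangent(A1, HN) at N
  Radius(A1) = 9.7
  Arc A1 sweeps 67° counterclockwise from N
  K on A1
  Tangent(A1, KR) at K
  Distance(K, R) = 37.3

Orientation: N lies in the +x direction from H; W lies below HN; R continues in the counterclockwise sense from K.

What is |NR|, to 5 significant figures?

46.605

H is at the origin; HN is horizontal with |HN| = 24.9 and N on the +x side, so N = (24.900, 0.0000). A1 meets HN tangentially, so WN is at right angles to HN, so W = N + (0, -9.7) = (24.900, -9.7000). On A1, N sits at bearing 90° from W; a 67° counterclockwise sweep puts K at bearing 157°, so K = W + 9.7·(cos 157°, sin 157°) = (15.971, -5.9099). A1 meets KR tangentially, so WK is at right angles to KR, so KR runs along (−sin 157°, cos 157°); with |KR| = 37.3, R = (1.3968, -40.245). Then |NR| = |R − N| = 46.605.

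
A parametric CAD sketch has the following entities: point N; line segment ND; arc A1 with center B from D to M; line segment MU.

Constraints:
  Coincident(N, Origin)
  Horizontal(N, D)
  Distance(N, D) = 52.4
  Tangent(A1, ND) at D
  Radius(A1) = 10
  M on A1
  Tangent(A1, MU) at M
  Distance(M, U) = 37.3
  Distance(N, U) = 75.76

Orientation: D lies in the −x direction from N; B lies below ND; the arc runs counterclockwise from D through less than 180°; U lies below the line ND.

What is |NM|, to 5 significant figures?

63.315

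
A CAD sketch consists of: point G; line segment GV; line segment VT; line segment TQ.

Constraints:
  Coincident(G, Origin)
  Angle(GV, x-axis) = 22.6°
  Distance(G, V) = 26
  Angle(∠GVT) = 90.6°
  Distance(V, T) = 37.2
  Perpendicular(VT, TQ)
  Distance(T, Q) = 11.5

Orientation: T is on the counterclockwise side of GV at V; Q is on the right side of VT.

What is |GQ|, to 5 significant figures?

53.012

G is at the origin; GV runs at 22.6° with length 26.0, so V = 26.0·(cos 22.6°, sin 22.6°) = (24.003, 9.9917). ∠GVT = 90.6°, so VT runs at 22.6° + (180° − 90.6°) = 112.00° from the x-axis; with |VT| = 37.2, T = V + 37.2·(cos 112.00°, sin 112.00°) = (10.068, 44.483). VT ⟂ TQ; with |TQ| = 11.5 on the right of VT, Q = T + 11.5·(0.92718, 0.37461) = (20.731, 48.791). Then |GQ| = |Q − G| = 53.012.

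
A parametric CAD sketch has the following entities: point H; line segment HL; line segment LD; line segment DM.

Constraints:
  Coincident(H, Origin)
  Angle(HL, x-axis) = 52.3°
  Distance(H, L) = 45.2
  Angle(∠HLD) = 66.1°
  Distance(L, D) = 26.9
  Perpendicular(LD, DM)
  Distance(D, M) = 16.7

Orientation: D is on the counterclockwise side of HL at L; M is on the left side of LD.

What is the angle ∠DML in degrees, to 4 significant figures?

58.17°

H is at the origin; HL runs at 52.3° with length 45.2, so L = 45.2·(cos 52.3°, sin 52.3°) = (27.64, 35.76). ∠HLD = 66.1°, so LD runs at 52.3° + (180° − 66.1°) = 166.2° from the x-axis; with |LD| = 26.9, D = L + 26.9·(cos 166.2°, sin 166.2°) = (1.518, 42.18). LD is perpendicular to DM; with |DM| = 16.7 on the left of LD, M = D + 16.7·(-0.2385, -0.9711) = (-2.466, 25.96). Then cos ∠DML = MD·ML / (|MD||ML|), giving 58.17°.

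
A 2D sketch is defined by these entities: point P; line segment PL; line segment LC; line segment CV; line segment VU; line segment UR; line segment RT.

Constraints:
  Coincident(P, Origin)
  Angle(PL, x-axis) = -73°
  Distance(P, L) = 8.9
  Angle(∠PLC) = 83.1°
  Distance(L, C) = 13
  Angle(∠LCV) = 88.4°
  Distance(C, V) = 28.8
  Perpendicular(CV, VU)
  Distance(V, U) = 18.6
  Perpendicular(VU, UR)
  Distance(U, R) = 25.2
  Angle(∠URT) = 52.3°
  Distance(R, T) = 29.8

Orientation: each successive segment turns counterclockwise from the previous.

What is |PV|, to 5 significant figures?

22.846

P is at the origin; PL runs at -73.0° with length 8.9, so L = (2.6021, -8.5111). ∠PLC = 83.1° gives LC at 23.900° from the x-axis; with |LC| = 13.0, C = (14.487, -3.2443). ∠LCV = 88.4° gives CV at 115.50° from the x-axis; with |CV| = 28.8, V = (2.0887, 22.750). Then |PV| = |V − P| = 22.846.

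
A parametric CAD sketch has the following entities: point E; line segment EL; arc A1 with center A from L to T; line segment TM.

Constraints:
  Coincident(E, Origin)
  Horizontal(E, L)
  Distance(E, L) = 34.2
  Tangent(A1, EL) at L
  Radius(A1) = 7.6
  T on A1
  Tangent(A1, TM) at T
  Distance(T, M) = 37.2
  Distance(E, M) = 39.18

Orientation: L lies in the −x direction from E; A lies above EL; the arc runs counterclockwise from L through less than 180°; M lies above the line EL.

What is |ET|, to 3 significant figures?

27.7

Checks: ∠(AL, LE) = 90.00° ✓; |AT| = 7.600 ✓; ∠(AT, TM) = 90.00° ✓; |TM| = 37.20 ✓; |EM| = 39.18 ✓.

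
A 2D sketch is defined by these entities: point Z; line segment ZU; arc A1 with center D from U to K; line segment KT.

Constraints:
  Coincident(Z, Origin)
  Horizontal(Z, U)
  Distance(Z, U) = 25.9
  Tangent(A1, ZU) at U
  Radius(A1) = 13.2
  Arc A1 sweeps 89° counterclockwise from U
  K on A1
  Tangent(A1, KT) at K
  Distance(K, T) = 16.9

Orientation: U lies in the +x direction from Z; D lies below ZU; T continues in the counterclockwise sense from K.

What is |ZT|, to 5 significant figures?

32.342

Z is at the origin; Z and U share the same y with |ZU| = 25.9 and U on the +x side, so U = (25.900, 0.0000). Since A1 is tangent to ZU there, DU ⟂ ZU, so D = U + (0, -13.2) = (25.900, -13.200). On A1, U sits at bearing 90° from D; an 89° counterclockwise sweep puts K at bearing 179°, so K = D + 13.2·(cos 179°, sin 179°) = (12.702, -12.970). A1 meets KT tangentially, so DK is at right angles to KT, so KT runs along (−sin 179°, cos 179°); with |KT| = 16.9, T = (12.407, -29.867). Then |ZT| = |T − Z| = 32.342.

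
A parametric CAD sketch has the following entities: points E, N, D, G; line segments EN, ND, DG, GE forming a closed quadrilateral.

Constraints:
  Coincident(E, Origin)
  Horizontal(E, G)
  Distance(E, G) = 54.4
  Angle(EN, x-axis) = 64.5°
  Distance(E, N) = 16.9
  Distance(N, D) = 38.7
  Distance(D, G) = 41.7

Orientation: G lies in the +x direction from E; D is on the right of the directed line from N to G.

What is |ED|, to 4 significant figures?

28.70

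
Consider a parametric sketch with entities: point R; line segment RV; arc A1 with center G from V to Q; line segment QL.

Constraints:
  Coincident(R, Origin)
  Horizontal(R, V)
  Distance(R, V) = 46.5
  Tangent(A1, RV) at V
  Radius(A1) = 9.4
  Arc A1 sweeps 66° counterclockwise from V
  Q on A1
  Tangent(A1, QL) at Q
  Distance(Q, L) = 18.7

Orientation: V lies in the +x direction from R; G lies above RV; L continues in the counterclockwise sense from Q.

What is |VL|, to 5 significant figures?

27.851

R is at the origin; RV is horizontal with |RV| = 46.5 and V on the +x side, so V = (46.500, 0.0000). The tangent condition forces GV to be normal to RV, so G = V + (0, 9.4) = (46.500, 9.4000). On A1, V sits at bearing -90° from G; a 66° counterclockwise sweep puts Q at bearing -24°, so Q = G + 9.4·(cos -24°, sin -24°) = (55.087, 5.5767). Tangency of A1 to QL means the radius GQ is perpendicular to QL, so QL runs along (−sin -24°, cos -24°); with |QL| = 18.7, L = (62.693, 22.660). Then |VL| = |L − V| = 27.851.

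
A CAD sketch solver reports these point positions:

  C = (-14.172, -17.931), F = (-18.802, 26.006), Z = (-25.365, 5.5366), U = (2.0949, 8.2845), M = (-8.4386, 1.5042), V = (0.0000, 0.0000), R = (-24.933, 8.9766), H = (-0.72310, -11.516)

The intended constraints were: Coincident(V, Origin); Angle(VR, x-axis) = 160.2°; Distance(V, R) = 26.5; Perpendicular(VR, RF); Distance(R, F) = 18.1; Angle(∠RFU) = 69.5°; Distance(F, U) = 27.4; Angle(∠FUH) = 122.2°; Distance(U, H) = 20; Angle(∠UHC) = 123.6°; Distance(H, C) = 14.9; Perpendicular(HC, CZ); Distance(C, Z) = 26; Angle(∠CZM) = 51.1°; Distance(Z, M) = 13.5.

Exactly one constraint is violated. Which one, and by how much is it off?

Distance(Z, M) = 13.5 — off by 3.90.

V = (0.00, 0.00) ✓; VR at 160.2° ✓; |VR| = 26.50 ✓; ∠(VR, RF) = 90.00° ✓; |RF| = 18.10 ✓; ∠RFU = 69.50° ✓; |FU| = 27.40 ✓; ∠FUH = 122.2° ✓; |UH| = 20.00 ✓; ∠UHC = 123.6° ✓; |HC| = 14.90 ✓; ∠(HC, CZ) = 90.00° ✓; |CZ| = 26.00 ✓; ∠CZM = 51.10° ✓; |ZM| = 17.40 ✗.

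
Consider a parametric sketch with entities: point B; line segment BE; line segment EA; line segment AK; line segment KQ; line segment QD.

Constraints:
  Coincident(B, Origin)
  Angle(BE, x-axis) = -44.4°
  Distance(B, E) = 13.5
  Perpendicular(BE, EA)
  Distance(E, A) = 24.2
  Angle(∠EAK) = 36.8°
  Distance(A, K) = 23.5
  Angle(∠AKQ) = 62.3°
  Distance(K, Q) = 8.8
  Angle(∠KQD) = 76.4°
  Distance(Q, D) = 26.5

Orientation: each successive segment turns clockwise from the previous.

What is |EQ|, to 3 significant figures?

6.70

∠EAK = 36.8° gives AK at 82.4° from the x-axis; with |AK| = 23.5, K = (-4.18, -3.44). ∠AKQ = 62.3° gives KQ at -35.3° from the x-axis; with |KQ| = 8.8, Q = (3.00, -8.53). Then |EQ| = |Q − E| = 6.70.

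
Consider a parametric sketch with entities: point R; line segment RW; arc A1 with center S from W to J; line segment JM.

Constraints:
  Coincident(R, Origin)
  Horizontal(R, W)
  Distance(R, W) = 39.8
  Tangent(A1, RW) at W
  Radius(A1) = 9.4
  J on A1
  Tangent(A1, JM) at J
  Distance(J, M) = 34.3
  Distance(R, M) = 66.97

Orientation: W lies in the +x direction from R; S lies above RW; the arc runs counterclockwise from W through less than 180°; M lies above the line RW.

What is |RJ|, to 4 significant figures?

49.97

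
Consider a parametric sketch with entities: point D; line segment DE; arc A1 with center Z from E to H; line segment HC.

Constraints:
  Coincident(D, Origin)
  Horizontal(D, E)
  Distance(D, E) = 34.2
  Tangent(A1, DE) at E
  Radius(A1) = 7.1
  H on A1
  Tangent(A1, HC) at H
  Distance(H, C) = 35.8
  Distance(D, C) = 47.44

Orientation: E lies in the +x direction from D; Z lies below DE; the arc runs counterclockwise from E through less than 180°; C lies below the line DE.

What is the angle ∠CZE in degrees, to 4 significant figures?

161.5°

D is at the origin; D and E share the same y with |DE| = 34.2 and E on the +x side, so E = (34.20, 0.000). A1 meets DE tangentially, so ZE is at right angles to DE, so Z = E + (0, -7.1) = (34.20, -7.100). Since ZH ⟂ HC (tangency), |ZC| = √(7.1² + 35.8²) = 36.50 regardless of where H sits on A1. So C lies on both circle(D, 47.44) and circle(Z, 36.50); the below-DE intersection is C = (22.61, -41.71). H is the foot of the tangent from C: H = (27.16, -6.197).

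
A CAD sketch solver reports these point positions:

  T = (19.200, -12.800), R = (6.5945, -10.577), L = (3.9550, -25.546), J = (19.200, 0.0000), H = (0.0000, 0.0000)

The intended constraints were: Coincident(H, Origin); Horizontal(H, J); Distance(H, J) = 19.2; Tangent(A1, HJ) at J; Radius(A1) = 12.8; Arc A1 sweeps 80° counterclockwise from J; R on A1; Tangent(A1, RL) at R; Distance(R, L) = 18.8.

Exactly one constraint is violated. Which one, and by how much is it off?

Distance(R, L) = 18.8 — off by 3.60.

H = (0.00, 0.00) ✓; H.y = 0.00, J.y = 0.00 ✓; |HJ| = 19.20 ✓; ∠(TJ, JH) = 90.00° ✓; |TJ| = 12.80 ✓; bearing(T→R) − bearing(T→J) = 80.00° ✓; |TR| = 12.80 ✓; ∠(TR, RL) = 90.00° ✓; |RL| = 15.20 ✗.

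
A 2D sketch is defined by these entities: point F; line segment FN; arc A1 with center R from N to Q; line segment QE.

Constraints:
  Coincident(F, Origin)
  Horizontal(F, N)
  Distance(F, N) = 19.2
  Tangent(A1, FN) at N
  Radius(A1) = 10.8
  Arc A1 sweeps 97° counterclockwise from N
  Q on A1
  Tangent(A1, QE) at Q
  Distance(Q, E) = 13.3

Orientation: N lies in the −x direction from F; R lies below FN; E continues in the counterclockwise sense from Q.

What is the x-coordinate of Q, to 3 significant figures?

-29.9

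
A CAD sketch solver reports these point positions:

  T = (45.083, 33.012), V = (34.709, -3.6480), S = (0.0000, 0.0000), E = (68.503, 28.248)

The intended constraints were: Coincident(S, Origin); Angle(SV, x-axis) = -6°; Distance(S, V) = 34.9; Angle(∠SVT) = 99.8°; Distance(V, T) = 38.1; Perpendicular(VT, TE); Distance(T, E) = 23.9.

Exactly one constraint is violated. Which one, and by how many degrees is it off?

Perpendicular(VT, TE) — off by 4.30°.

S = (0.00, 0.00) ✓; SV at -6.000° ✓; |SV| = 34.90 ✓; ∠SVT = 99.80° ✓; |VT| = 38.10 ✓; ∠(VT, TE) = 85.70° ✗; |TE| = 23.90 ✓.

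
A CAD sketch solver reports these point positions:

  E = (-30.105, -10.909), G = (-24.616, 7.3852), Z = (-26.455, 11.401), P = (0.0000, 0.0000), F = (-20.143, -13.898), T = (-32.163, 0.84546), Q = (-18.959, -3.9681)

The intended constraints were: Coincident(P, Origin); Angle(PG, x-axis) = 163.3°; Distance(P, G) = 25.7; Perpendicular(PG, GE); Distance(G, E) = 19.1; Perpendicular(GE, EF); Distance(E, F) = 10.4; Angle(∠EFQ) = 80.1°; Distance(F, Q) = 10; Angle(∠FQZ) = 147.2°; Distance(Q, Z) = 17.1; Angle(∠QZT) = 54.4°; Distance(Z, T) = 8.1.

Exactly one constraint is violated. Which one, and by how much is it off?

Distance(Z, T) = 8.1 — off by 3.90.

P = (0.00, 0.00) ✓; PG at 163.3° ✓; |PG| = 25.70 ✓; ∠(PG, GE) = 90.00° ✓; |GE| = 19.10 ✓; ∠(GE, EF) = 90.00° ✓; |EF| = 10.40 ✓; ∠EFQ = 80.10° ✓; |FQ| = 10.00 ✓; ∠FQZ = 147.2° ✓; |QZ| = 17.10 ✓; ∠QZT = 54.40° ✓; |ZT| = 12.00 ✗.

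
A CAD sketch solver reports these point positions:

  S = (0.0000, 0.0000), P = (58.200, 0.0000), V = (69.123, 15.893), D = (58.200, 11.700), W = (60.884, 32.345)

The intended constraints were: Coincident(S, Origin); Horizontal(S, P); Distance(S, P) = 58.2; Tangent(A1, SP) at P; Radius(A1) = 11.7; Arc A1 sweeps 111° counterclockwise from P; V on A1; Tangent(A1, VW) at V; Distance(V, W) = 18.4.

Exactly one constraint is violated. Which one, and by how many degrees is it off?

Tangent(A1, VW) at V — off by 5.60°.

S = (0.00, 0.00) ✓; S.y = 0.00, P.y = 0.00 ✓; |SP| = 58.20 ✓; ∠(DP, PS) = 90.00° ✓; |DP| = 11.70 ✓; bearing(D→V) − bearing(D→P) = 111.0° ✓; |DV| = 11.70 ✓; ∠(DV, VW) = 84.40° ✗; |VW| = 18.40 ✓.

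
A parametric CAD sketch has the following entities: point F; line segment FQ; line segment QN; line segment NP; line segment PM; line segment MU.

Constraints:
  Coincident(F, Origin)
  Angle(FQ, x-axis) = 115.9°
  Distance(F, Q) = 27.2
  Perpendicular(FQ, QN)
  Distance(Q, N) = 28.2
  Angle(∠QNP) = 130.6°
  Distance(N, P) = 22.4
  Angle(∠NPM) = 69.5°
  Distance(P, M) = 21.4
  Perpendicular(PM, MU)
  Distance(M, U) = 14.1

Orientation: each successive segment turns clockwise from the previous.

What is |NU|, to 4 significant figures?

15.20

F is at the origin; FQ runs at 115.9° with length 27.2, so Q = (-11.88, 24.47). The perpendicularity gives QN at right angles to FQ, so QN runs at 25.90°; with |QN| = 28.2, N = (13.49, 36.79). ∠QNP = 130.6° gives NP at -23.50° from the x-axis; with |NP| = 22.4, P = (34.03, 27.85). ∠NPM = 69.5° gives PM at -134.0° from the x-axis; with |PM| = 21.4, M = (19.16, 12.46). The perpendicularity gives MU at right angles to PM, so MU runs at 136.0°; with |MU| = 14.1, U = (9.020, 22.25). Then |NU| = |U − N| = 15.20.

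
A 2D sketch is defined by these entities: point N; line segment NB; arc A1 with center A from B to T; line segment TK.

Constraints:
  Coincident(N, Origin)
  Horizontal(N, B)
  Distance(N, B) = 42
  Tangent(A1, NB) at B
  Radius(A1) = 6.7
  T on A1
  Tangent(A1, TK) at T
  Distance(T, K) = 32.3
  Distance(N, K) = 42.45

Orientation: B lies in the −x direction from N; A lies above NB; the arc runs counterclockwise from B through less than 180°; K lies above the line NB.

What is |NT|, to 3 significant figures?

36.0

N is at the origin; NB is horizontal with |NB| = 42.0 and B on the −x side, so B = (-42.0, 0.00). Tangency of A1 to NB means the radius AB is perpendicular to NB, so A = B + (0, 6.7) = (-42.0, 6.70). Since AT ⟂ TK (tangency), |AK| = √(6.7² + 32.3²) = 33.0 regardless of where T sits on A1. So K lies on both circle(N, 42.45) and circle(A, 33.0); the above-NB intersection is K = (-24.5, 34.7). T is the foot of the tangent from K: T = (-35.7, 4.37).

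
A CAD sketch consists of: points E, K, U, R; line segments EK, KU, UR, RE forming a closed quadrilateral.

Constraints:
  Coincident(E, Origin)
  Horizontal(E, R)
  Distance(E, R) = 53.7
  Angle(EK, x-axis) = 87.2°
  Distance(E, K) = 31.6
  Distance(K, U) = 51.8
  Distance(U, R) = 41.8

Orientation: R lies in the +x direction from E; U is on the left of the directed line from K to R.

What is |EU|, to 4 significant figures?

66.96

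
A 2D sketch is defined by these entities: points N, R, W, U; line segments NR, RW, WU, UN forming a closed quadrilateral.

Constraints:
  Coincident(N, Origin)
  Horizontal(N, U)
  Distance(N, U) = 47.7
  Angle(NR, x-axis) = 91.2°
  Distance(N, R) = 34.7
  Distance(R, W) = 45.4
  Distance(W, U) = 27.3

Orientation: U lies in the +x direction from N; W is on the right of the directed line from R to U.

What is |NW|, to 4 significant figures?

21.55

N is at the origin; N and U share the same y with |NU| = 47.7 and U in +x, so U = (47.7, 0). NR runs at 91.2° with |NR| = 34.7, so R = (-0.7267, 34.69). W is determined by |RW| = 45.4 and |WU| = 27.3 together: it lies at the intersection of circle(R, 45.4) and circle(U, 27.3). With |RU| = 59.57, the foot of the radical line on RU is 40.83 from R and the perpendicular offset is √(45.4² − 40.83²) = 19.85. Taking the right-of-RU solution: W = (20.90, -5.223).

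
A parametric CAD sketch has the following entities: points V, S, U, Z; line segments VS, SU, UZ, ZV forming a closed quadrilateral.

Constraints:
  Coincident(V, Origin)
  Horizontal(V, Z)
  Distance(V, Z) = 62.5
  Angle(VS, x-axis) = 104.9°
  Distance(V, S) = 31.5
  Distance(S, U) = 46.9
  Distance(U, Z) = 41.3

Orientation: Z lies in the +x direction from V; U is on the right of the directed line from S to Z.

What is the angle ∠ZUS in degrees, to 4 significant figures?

121.2°

V is at the origin; V and Z share the same y with |VZ| = 62.5 and Z in +x, so Z = (62.5, 0). VS runs at 104.9° with |VS| = 31.5, so S = (-8.100, 30.44). U is determined by |SU| = 46.9 and |UZ| = 41.3 together: it lies at the intersection of circle(S, 46.9) and circle(Z, 41.3). With |SZ| = 76.88, the foot of the radical line on SZ is 41.65 from S and the perpendicular offset is √(46.9² − 41.65²) = 21.55. Taking the right-of-SZ solution: U = (21.62, -5.844).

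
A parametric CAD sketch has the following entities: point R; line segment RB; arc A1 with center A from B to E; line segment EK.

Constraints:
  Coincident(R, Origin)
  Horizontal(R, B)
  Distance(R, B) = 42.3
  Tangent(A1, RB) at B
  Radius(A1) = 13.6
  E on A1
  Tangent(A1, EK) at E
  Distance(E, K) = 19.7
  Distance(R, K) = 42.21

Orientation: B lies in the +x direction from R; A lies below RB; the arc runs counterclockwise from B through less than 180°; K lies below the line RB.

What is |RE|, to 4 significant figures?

31.37

Checks: |AE| = 13.60 ✓; ∠(AE, EK) = 90.00° ✓; |EK| = 19.70 ✓; |RK| = 42.21 ✓.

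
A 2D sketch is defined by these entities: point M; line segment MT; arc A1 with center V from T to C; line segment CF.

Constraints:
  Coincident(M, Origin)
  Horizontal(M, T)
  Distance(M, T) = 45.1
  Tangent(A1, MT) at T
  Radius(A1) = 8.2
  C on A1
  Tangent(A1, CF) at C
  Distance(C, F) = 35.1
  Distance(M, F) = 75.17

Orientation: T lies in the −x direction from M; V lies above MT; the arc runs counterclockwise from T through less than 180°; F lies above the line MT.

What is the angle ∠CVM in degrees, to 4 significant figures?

56.06°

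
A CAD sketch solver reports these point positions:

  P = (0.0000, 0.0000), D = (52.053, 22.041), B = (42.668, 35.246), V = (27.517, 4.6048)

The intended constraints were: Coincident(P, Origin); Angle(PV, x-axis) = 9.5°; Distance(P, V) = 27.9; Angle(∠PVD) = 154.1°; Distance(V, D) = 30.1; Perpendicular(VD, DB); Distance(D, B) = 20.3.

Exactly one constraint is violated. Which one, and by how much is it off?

Distance(D, B) = 20.3 — off by 4.10.

P = (0.00, 0.00) ✓; PV at 9.500° ✓; |PV| = 27.90 ✓; ∠PVD = 154.1° ✓; |VD| = 30.10 ✓; ∠(VD, DB) = 90.00° ✓; |DB| = 16.20 ✗.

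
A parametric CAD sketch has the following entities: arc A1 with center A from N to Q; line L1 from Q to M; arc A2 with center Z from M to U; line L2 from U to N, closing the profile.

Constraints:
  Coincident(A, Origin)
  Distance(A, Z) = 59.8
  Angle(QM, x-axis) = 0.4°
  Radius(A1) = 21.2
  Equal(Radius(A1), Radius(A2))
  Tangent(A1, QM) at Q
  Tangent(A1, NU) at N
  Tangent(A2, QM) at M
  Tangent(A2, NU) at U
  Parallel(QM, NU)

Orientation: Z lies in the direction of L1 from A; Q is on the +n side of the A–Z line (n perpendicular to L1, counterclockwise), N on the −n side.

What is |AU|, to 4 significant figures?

63.45

The slot axis is L1's direction at 0.4°, so u = (cos 0.4°, sin 0.4°) = (1.000, 0.006981) and n = (−sin 0.4°, cos 0.4°) = (-0.006981, 1.000). A is at the origin and Z lies 59.8 along u from A, so Z = 59.8·u = (59.80, 0.4175). Tangency of A1 to both parallel lines with radius 21.2 puts Q and N at A ± 21.2·n: Q = (-0.1480, 21.20), N = (0.1480, -21.20). Equal radii place M and U the same way about Z: M = Z + 21.2·n = (59.65, 21.62), U = Z − 21.2·n = (59.95, -20.78). Then |AU| = |U − A| = 63.45.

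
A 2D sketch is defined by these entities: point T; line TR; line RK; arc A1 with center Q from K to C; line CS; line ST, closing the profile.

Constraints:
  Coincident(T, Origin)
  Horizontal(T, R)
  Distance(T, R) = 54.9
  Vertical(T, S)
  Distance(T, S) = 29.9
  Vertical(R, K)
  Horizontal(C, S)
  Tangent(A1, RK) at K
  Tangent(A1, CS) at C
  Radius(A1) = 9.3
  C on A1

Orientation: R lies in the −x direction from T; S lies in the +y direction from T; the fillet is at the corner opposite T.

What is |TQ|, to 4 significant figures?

50.04

T is at the origin; T and R share the same y with |TR| = 54.9 and R on the −x side, so R = (-54.90, 0.000). T and S share the same x with |TS| = 29.9 and S on the +y side, so S = (0.000, 29.90). The virtual corner opposite T is at (-54.90, 29.90). Tangency of A1 to RK means the radius QK is perpendicular to RK and A1 meets CS tangentially, so QC is at right angles to CS, with radius 9.3, so the center Q sits 9.3 in from both sides at Q = (-45.60, 20.60). Then |TQ| = |Q − T| = 50.04.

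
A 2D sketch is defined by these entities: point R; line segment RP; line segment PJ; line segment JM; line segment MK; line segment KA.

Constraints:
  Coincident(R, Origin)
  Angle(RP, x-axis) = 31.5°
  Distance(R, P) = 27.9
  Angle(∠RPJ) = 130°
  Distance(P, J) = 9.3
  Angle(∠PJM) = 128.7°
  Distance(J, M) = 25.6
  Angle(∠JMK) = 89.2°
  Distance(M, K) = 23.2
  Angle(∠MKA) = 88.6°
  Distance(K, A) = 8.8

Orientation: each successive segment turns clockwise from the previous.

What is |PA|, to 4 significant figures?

27.21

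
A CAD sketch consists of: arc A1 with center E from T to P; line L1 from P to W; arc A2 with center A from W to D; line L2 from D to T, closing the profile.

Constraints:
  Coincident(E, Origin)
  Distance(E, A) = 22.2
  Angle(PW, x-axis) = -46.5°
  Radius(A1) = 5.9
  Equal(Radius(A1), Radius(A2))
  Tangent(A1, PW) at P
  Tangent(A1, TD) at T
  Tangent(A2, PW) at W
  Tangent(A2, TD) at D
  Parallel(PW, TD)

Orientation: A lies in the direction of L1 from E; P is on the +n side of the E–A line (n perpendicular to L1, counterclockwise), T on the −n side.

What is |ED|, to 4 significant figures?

22.97

Tangency of A1 to both parallel lines with radius 5.9 puts P and T at E ± 5.9·n: P = (4.280, 4.061), T = (-4.280, -4.061). Equal radii place W and D the same way about A: W = A + 5.9·n = (19.56, -12.04), D = A − 5.9·n = (11.00, -20.16). Then |ED| = |D − E| = 22.97.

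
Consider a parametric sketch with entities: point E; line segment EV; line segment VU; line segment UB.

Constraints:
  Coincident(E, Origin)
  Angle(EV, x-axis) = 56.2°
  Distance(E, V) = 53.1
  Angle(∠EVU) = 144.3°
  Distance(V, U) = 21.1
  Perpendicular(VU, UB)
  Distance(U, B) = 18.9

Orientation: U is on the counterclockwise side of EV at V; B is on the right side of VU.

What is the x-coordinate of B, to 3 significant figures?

47.7

E is at the origin; EV runs at 56.2° with length 53.1, so V = 53.1·(cos 56.2°, sin 56.2°) = (29.5, 44.1). ∠EVU = 144.3°, so VU runs at 56.2° + (180° − 144.3°) = 91.9° from the x-axis; with |VU| = 21.1, U = V + 21.1·(cos 91.9°, sin 91.9°) = (28.8, 65.2). VU ⟂ UB; with |UB| = 18.9 on the right of VU, B = U + 18.9·(0.999, 0.0332) = (47.7, 65.8). So B.x = 47.7.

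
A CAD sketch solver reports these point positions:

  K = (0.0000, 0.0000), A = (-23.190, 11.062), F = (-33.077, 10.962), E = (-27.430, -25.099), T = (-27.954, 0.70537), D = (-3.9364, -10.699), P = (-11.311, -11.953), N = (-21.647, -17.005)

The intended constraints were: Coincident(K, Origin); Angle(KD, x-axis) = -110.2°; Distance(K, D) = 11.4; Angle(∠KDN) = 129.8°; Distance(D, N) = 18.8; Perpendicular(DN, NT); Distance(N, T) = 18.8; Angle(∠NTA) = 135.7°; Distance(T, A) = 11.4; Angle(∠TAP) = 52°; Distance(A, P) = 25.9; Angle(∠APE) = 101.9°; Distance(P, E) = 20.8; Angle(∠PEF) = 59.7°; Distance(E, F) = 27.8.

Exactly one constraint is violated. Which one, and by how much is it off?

Distance(E, F) = 27.8 — off by 8.70.

K = (0.00, 0.00) ✓; KD at -110.2° ✓; |KD| = 11.40 ✓; ∠KDN = 129.8° ✓; |DN| = 18.80 ✓; ∠(DN, NT) = 90.00° ✓; |NT| = 18.80 ✓; ∠NTA = 135.7° ✓; |TA| = 11.40 ✓; ∠TAP = 52.00° ✓; |AP| = 25.90 ✓; ∠APE = 101.9° ✓; |PE| = 20.80 ✓; ∠PEF = 59.70° ✓; |EF| = 36.50 ✗.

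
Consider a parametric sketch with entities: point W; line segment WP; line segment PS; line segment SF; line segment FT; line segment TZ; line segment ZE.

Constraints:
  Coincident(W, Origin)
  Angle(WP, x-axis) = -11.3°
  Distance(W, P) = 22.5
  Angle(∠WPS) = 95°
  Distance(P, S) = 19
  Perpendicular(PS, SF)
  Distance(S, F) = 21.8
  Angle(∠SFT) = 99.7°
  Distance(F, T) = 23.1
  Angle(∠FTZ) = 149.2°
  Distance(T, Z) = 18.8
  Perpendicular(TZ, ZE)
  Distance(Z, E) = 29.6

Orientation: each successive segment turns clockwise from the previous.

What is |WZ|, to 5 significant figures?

19.661

W is at the origin; WP runs at -11.3° with length 22.5, so P = (22.064, -4.4088). ∠WPS = 95.0° gives PS at -96.300° from the x-axis; with |PS| = 19.0, S = (19.979, -23.294). PS is perpendicular to SF, so SF runs at 173.70°; with |SF| = 21.8, F = (-1.6895, -20.902). ∠SFT = 99.7° gives FT at 93.400° from the x-axis; with |FT| = 23.1, T = (-3.0594, 2.1575). ∠FTZ = 149.2° gives TZ at 62.600° from the x-axis; with |TZ| = 18.8, Z = (5.5923, 18.848). Then |WZ| = |Z − W| = 19.661.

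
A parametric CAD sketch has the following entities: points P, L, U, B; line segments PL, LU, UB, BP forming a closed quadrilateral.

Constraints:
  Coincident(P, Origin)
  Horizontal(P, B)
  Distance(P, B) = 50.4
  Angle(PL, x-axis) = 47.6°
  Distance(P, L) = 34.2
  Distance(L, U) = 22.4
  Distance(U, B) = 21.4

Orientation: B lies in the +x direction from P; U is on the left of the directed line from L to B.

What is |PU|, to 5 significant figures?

49.530

P is at the origin; P and B share the same y with |PB| = 50.4 and B in +x, so B = (50.4, 0). PL runs at 47.6° with |PL| = 34.2, so L = (23.061, 25.255). U is determined by |LU| = 22.4 and |UB| = 21.4 together: it lies at the intersection of circle(L, 22.4) and circle(B, 21.4). With |LB| = 37.219, the foot of the radical line on LB is 19.198 from L and the perpendicular offset is √(22.4² − 19.198²) = 11.541. Taking the left-of-LB solution: U = (44.994, 20.706).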